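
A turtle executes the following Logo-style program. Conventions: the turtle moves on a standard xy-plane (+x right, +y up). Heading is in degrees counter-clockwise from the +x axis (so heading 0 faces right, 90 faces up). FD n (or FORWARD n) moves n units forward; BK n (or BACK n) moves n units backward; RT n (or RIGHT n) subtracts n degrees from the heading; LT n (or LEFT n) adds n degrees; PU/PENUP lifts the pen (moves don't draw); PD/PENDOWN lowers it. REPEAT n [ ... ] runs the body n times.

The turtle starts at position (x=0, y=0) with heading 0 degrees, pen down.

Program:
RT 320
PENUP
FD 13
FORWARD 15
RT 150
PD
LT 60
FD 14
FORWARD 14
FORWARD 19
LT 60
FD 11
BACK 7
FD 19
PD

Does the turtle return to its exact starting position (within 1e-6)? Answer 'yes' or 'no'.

Executing turtle program step by step:
Start: pos=(0,0), heading=0, pen down
RT 320: heading 0 -> 40
PU: pen up
FD 13: (0,0) -> (9.959,8.356) [heading=40, move]
FD 15: (9.959,8.356) -> (21.449,17.998) [heading=40, move]
RT 150: heading 40 -> 250
PD: pen down
LT 60: heading 250 -> 310
FD 14: (21.449,17.998) -> (30.448,7.273) [heading=310, draw]
FD 14: (30.448,7.273) -> (39.447,-3.451) [heading=310, draw]
FD 19: (39.447,-3.451) -> (51.66,-18.006) [heading=310, draw]
LT 60: heading 310 -> 10
FD 11: (51.66,-18.006) -> (62.493,-16.096) [heading=10, draw]
BK 7: (62.493,-16.096) -> (55.599,-17.311) [heading=10, draw]
FD 19: (55.599,-17.311) -> (74.311,-14.012) [heading=10, draw]
PD: pen down
Final: pos=(74.311,-14.012), heading=10, 6 segment(s) drawn

Start position: (0, 0)
Final position: (74.311, -14.012)
Distance = 75.62; >= 1e-6 -> NOT closed

Answer: no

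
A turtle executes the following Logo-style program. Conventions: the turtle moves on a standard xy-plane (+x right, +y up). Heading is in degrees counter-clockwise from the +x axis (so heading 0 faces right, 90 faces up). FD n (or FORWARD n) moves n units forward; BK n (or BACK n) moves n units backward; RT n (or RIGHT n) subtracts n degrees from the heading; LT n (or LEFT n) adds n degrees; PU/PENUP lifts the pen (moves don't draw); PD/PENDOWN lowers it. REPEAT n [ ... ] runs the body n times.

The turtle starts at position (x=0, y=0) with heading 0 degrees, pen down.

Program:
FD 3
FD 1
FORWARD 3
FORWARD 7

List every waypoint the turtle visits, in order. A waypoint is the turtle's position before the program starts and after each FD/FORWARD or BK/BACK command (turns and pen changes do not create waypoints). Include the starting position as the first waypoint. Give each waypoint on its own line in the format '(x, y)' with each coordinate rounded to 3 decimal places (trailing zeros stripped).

Executing turtle program step by step:
Start: pos=(0,0), heading=0, pen down
FD 3: (0,0) -> (3,0) [heading=0, draw]
FD 1: (3,0) -> (4,0) [heading=0, draw]
FD 3: (4,0) -> (7,0) [heading=0, draw]
FD 7: (7,0) -> (14,0) [heading=0, draw]
Final: pos=(14,0), heading=0, 4 segment(s) drawn
Waypoints (5 total):
(0, 0)
(3, 0)
(4, 0)
(7, 0)
(14, 0)

Answer: (0, 0)
(3, 0)
(4, 0)
(7, 0)
(14, 0)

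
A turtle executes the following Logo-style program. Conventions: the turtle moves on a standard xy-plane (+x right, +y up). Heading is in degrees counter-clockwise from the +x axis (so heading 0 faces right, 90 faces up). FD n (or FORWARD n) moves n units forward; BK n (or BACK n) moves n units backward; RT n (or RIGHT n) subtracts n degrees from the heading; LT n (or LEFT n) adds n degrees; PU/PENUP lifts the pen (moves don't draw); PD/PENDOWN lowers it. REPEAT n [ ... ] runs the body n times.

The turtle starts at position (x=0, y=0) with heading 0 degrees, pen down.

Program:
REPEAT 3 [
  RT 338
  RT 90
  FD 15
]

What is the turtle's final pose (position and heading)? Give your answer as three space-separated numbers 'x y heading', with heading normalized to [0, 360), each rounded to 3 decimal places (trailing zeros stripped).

Executing turtle program step by step:
Start: pos=(0,0), heading=0, pen down
REPEAT 3 [
  -- iteration 1/3 --
  RT 338: heading 0 -> 22
  RT 90: heading 22 -> 292
  FD 15: (0,0) -> (5.619,-13.908) [heading=292, draw]
  -- iteration 2/3 --
  RT 338: heading 292 -> 314
  RT 90: heading 314 -> 224
  FD 15: (5.619,-13.908) -> (-5.171,-24.328) [heading=224, draw]
  -- iteration 3/3 --
  RT 338: heading 224 -> 246
  RT 90: heading 246 -> 156
  FD 15: (-5.171,-24.328) -> (-18.874,-18.227) [heading=156, draw]
]
Final: pos=(-18.874,-18.227), heading=156, 3 segment(s) drawn

Answer: -18.874 -18.227 156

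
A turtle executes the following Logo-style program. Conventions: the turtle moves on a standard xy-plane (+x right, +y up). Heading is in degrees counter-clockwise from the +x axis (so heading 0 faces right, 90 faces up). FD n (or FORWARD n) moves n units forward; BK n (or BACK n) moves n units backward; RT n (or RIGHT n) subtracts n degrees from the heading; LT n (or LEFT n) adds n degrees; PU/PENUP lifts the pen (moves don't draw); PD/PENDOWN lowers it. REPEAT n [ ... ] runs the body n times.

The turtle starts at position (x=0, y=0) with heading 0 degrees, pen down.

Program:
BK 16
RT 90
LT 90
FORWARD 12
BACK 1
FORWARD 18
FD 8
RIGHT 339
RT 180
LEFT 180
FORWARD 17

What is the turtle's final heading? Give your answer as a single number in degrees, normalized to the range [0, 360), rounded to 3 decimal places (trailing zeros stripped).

Executing turtle program step by step:
Start: pos=(0,0), heading=0, pen down
BK 16: (0,0) -> (-16,0) [heading=0, draw]
RT 90: heading 0 -> 270
LT 90: heading 270 -> 0
FD 12: (-16,0) -> (-4,0) [heading=0, draw]
BK 1: (-4,0) -> (-5,0) [heading=0, draw]
FD 18: (-5,0) -> (13,0) [heading=0, draw]
FD 8: (13,0) -> (21,0) [heading=0, draw]
RT 339: heading 0 -> 21
RT 180: heading 21 -> 201
LT 180: heading 201 -> 21
FD 17: (21,0) -> (36.871,6.092) [heading=21, draw]
Final: pos=(36.871,6.092), heading=21, 6 segment(s) drawn

Answer: 21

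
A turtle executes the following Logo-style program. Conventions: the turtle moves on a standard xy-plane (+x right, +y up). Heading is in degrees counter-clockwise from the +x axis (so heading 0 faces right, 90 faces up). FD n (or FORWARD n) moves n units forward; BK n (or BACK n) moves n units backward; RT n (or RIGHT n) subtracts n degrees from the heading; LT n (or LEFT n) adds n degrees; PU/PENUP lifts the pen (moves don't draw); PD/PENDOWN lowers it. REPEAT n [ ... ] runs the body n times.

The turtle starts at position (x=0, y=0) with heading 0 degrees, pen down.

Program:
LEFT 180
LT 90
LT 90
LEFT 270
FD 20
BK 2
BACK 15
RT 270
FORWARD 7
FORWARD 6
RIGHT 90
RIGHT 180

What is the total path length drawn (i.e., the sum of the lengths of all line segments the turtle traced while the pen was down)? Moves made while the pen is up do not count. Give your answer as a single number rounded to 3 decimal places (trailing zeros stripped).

Executing turtle program step by step:
Start: pos=(0,0), heading=0, pen down
LT 180: heading 0 -> 180
LT 90: heading 180 -> 270
LT 90: heading 270 -> 0
LT 270: heading 0 -> 270
FD 20: (0,0) -> (0,-20) [heading=270, draw]
BK 2: (0,-20) -> (0,-18) [heading=270, draw]
BK 15: (0,-18) -> (0,-3) [heading=270, draw]
RT 270: heading 270 -> 0
FD 7: (0,-3) -> (7,-3) [heading=0, draw]
FD 6: (7,-3) -> (13,-3) [heading=0, draw]
RT 90: heading 0 -> 270
RT 180: heading 270 -> 90
Final: pos=(13,-3), heading=90, 5 segment(s) drawn

Segment lengths:
  seg 1: (0,0) -> (0,-20), length = 20
  seg 2: (0,-20) -> (0,-18), length = 2
  seg 3: (0,-18) -> (0,-3), length = 15
  seg 4: (0,-3) -> (7,-3), length = 7
  seg 5: (7,-3) -> (13,-3), length = 6
Total = 50

Answer: 50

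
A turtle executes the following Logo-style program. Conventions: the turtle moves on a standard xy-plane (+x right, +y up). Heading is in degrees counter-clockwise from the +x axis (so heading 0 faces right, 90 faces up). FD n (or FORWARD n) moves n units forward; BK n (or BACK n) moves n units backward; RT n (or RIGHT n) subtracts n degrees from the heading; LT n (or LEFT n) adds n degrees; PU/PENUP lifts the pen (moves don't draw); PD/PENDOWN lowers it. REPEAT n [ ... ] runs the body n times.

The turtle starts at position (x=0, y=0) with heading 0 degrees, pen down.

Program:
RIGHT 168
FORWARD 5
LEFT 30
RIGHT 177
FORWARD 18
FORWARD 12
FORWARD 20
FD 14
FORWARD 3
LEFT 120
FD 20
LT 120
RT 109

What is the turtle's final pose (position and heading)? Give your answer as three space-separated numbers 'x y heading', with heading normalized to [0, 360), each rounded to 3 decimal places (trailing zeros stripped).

Executing turtle program step by step:
Start: pos=(0,0), heading=0, pen down
RT 168: heading 0 -> 192
FD 5: (0,0) -> (-4.891,-1.04) [heading=192, draw]
LT 30: heading 192 -> 222
RT 177: heading 222 -> 45
FD 18: (-4.891,-1.04) -> (7.837,11.688) [heading=45, draw]
FD 12: (7.837,11.688) -> (16.322,20.174) [heading=45, draw]
FD 20: (16.322,20.174) -> (30.465,34.316) [heading=45, draw]
FD 14: (30.465,34.316) -> (40.364,44.215) [heading=45, draw]
FD 3: (40.364,44.215) -> (42.485,46.337) [heading=45, draw]
LT 120: heading 45 -> 165
FD 20: (42.485,46.337) -> (23.167,51.513) [heading=165, draw]
LT 120: heading 165 -> 285
RT 109: heading 285 -> 176
Final: pos=(23.167,51.513), heading=176, 7 segment(s) drawn

Answer: 23.167 51.513 176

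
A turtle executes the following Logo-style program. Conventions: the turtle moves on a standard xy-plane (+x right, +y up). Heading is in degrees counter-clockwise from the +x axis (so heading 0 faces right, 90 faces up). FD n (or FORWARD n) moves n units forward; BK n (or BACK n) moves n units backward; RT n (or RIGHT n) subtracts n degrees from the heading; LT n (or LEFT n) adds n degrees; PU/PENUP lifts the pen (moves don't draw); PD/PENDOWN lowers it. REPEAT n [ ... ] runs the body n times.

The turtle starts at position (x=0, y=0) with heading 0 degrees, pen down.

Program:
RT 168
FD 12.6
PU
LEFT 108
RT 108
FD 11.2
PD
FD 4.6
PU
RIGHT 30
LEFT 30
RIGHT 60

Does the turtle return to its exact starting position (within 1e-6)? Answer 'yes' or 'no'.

Executing turtle program step by step:
Start: pos=(0,0), heading=0, pen down
RT 168: heading 0 -> 192
FD 12.6: (0,0) -> (-12.325,-2.62) [heading=192, draw]
PU: pen up
LT 108: heading 192 -> 300
RT 108: heading 300 -> 192
FD 11.2: (-12.325,-2.62) -> (-23.28,-4.948) [heading=192, move]
PD: pen down
FD 4.6: (-23.28,-4.948) -> (-27.779,-5.905) [heading=192, draw]
PU: pen up
RT 30: heading 192 -> 162
LT 30: heading 162 -> 192
RT 60: heading 192 -> 132
Final: pos=(-27.779,-5.905), heading=132, 2 segment(s) drawn

Start position: (0, 0)
Final position: (-27.779, -5.905)
Distance = 28.4; >= 1e-6 -> NOT closed

Answer: no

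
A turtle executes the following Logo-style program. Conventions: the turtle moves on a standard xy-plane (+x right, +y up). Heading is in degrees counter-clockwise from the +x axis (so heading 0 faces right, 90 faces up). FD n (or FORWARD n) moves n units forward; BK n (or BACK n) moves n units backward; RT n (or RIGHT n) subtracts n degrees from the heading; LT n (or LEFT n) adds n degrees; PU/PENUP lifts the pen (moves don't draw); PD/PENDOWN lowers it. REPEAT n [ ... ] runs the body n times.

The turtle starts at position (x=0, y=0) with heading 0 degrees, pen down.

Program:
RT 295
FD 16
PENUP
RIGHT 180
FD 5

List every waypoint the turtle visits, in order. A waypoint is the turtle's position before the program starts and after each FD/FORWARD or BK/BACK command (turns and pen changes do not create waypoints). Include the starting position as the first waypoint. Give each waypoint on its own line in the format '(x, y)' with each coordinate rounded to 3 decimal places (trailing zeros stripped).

Executing turtle program step by step:
Start: pos=(0,0), heading=0, pen down
RT 295: heading 0 -> 65
FD 16: (0,0) -> (6.762,14.501) [heading=65, draw]
PU: pen up
RT 180: heading 65 -> 245
FD 5: (6.762,14.501) -> (4.649,9.969) [heading=245, move]
Final: pos=(4.649,9.969), heading=245, 1 segment(s) drawn
Waypoints (3 total):
(0, 0)
(6.762, 14.501)
(4.649, 9.969)

Answer: (0, 0)
(6.762, 14.501)
(4.649, 9.969)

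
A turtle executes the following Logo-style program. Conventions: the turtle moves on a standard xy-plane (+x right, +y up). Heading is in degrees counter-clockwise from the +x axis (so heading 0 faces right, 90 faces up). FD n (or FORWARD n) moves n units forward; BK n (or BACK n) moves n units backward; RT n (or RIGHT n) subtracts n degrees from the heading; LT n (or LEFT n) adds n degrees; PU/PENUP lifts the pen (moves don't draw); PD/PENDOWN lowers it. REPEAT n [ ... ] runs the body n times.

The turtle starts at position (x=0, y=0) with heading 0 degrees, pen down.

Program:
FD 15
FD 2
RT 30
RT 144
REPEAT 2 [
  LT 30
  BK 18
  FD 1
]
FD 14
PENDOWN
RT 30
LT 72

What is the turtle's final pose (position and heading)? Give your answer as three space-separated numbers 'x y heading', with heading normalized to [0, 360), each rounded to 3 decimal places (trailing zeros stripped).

Answer: 31.973 12.733 288

Derivation:
Executing turtle program step by step:
Start: pos=(0,0), heading=0, pen down
FD 15: (0,0) -> (15,0) [heading=0, draw]
FD 2: (15,0) -> (17,0) [heading=0, draw]
RT 30: heading 0 -> 330
RT 144: heading 330 -> 186
REPEAT 2 [
  -- iteration 1/2 --
  LT 30: heading 186 -> 216
  BK 18: (17,0) -> (31.562,10.58) [heading=216, draw]
  FD 1: (31.562,10.58) -> (30.753,9.992) [heading=216, draw]
  -- iteration 2/2 --
  LT 30: heading 216 -> 246
  BK 18: (30.753,9.992) -> (38.075,26.436) [heading=246, draw]
  FD 1: (38.075,26.436) -> (37.668,25.523) [heading=246, draw]
]
FD 14: (37.668,25.523) -> (31.973,12.733) [heading=246, draw]
PD: pen down
RT 30: heading 246 -> 216
LT 72: heading 216 -> 288
Final: pos=(31.973,12.733), heading=288, 7 segment(s) drawn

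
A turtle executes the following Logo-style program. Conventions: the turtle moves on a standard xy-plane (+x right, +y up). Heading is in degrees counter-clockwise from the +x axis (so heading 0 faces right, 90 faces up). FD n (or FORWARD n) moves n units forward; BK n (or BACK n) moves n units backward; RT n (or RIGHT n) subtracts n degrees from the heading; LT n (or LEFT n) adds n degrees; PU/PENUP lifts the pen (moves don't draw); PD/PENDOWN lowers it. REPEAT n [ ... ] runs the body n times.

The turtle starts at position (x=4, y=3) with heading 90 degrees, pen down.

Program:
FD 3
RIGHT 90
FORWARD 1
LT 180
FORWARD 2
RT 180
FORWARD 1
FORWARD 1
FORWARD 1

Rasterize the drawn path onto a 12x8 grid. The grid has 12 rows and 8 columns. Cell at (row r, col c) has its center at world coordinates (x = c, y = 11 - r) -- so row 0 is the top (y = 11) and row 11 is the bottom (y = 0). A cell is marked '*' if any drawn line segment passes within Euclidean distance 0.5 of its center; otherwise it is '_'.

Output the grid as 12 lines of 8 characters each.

Segment 0: (4,3) -> (4,6)
Segment 1: (4,6) -> (5,6)
Segment 2: (5,6) -> (3,6)
Segment 3: (3,6) -> (4,6)
Segment 4: (4,6) -> (5,6)
Segment 5: (5,6) -> (6,6)

Answer: ________
________
________
________
________
___****_
____*___
____*___
____*___
________
________
________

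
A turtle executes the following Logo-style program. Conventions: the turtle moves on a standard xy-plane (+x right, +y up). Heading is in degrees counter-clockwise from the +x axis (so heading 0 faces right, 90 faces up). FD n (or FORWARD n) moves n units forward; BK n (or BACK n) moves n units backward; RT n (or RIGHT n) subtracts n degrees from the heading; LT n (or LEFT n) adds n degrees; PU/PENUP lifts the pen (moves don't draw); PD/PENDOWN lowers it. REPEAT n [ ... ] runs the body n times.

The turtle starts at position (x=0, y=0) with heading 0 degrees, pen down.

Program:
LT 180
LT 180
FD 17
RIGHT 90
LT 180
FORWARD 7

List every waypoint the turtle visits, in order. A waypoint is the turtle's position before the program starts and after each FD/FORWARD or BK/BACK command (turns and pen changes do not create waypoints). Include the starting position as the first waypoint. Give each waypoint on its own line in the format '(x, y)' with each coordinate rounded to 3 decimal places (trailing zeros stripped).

Answer: (0, 0)
(17, 0)
(17, 7)

Derivation:
Executing turtle program step by step:
Start: pos=(0,0), heading=0, pen down
LT 180: heading 0 -> 180
LT 180: heading 180 -> 0
FD 17: (0,0) -> (17,0) [heading=0, draw]
RT 90: heading 0 -> 270
LT 180: heading 270 -> 90
FD 7: (17,0) -> (17,7) [heading=90, draw]
Final: pos=(17,7), heading=90, 2 segment(s) drawn
Waypoints (3 total):
(0, 0)
(17, 0)
(17, 7)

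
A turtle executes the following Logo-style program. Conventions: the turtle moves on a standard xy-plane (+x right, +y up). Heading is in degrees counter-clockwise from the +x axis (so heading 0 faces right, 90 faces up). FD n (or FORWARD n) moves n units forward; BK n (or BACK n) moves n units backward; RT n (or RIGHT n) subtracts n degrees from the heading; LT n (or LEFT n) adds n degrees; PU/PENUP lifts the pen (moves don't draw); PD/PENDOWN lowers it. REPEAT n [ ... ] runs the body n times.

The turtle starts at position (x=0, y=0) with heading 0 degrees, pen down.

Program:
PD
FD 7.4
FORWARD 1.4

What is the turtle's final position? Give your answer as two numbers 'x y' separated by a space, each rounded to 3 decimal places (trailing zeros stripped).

Executing turtle program step by step:
Start: pos=(0,0), heading=0, pen down
PD: pen down
FD 7.4: (0,0) -> (7.4,0) [heading=0, draw]
FD 1.4: (7.4,0) -> (8.8,0) [heading=0, draw]
Final: pos=(8.8,0), heading=0, 2 segment(s) drawn

Answer: 8.8 0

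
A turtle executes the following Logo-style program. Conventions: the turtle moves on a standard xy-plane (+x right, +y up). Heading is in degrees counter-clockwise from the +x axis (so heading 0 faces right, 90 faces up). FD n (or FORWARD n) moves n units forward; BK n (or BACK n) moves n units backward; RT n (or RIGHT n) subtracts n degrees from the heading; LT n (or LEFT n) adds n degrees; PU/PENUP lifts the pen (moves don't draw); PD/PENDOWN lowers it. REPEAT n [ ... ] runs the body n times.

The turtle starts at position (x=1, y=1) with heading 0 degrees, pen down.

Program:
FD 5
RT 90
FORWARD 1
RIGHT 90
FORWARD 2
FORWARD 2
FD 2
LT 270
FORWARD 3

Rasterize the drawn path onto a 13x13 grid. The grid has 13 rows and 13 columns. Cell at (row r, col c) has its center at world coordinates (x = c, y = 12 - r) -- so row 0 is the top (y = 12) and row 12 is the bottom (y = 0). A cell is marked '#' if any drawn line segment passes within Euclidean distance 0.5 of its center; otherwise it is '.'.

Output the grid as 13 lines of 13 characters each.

Segment 0: (1,1) -> (6,1)
Segment 1: (6,1) -> (6,0)
Segment 2: (6,0) -> (4,-0)
Segment 3: (4,-0) -> (2,-0)
Segment 4: (2,-0) -> (0,-0)
Segment 5: (0,-0) -> (0,3)

Answer: .............
.............
.............
.............
.............
.............
.............
.............
.............
#............
#............
#######......
#######......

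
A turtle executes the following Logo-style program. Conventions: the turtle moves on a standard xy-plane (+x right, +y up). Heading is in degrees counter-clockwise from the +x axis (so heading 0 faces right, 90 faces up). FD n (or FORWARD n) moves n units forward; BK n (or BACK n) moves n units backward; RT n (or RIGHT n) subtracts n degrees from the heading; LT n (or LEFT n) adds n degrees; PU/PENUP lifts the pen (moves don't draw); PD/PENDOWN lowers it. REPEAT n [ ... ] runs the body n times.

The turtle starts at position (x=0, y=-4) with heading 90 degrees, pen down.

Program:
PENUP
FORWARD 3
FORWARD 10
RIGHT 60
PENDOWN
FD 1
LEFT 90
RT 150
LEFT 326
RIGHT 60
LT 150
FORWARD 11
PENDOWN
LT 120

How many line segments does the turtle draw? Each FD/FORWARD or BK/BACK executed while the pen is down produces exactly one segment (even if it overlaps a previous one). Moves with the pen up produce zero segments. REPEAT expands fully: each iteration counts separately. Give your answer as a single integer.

Executing turtle program step by step:
Start: pos=(0,-4), heading=90, pen down
PU: pen up
FD 3: (0,-4) -> (0,-1) [heading=90, move]
FD 10: (0,-1) -> (0,9) [heading=90, move]
RT 60: heading 90 -> 30
PD: pen down
FD 1: (0,9) -> (0.866,9.5) [heading=30, draw]
LT 90: heading 30 -> 120
RT 150: heading 120 -> 330
LT 326: heading 330 -> 296
RT 60: heading 296 -> 236
LT 150: heading 236 -> 26
FD 11: (0.866,9.5) -> (10.753,14.322) [heading=26, draw]
PD: pen down
LT 120: heading 26 -> 146
Final: pos=(10.753,14.322), heading=146, 2 segment(s) drawn
Segments drawn: 2

Answer: 2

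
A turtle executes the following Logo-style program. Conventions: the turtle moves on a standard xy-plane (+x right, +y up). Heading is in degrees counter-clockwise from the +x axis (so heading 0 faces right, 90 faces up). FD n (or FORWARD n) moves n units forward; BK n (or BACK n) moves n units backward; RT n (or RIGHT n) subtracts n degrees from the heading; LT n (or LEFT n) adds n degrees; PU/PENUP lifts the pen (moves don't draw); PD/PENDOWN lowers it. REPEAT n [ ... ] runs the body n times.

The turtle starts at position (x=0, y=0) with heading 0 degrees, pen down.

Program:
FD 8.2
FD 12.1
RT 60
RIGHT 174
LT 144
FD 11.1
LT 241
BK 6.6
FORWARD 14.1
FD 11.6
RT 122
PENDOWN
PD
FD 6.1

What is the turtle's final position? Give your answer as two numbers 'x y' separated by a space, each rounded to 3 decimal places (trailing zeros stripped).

Answer: 8.93 1.117

Derivation:
Executing turtle program step by step:
Start: pos=(0,0), heading=0, pen down
FD 8.2: (0,0) -> (8.2,0) [heading=0, draw]
FD 12.1: (8.2,0) -> (20.3,0) [heading=0, draw]
RT 60: heading 0 -> 300
RT 174: heading 300 -> 126
LT 144: heading 126 -> 270
FD 11.1: (20.3,0) -> (20.3,-11.1) [heading=270, draw]
LT 241: heading 270 -> 151
BK 6.6: (20.3,-11.1) -> (26.072,-14.3) [heading=151, draw]
FD 14.1: (26.072,-14.3) -> (13.74,-7.464) [heading=151, draw]
FD 11.6: (13.74,-7.464) -> (3.595,-1.84) [heading=151, draw]
RT 122: heading 151 -> 29
PD: pen down
PD: pen down
FD 6.1: (3.595,-1.84) -> (8.93,1.117) [heading=29, draw]
Final: pos=(8.93,1.117), heading=29, 7 segment(s) drawn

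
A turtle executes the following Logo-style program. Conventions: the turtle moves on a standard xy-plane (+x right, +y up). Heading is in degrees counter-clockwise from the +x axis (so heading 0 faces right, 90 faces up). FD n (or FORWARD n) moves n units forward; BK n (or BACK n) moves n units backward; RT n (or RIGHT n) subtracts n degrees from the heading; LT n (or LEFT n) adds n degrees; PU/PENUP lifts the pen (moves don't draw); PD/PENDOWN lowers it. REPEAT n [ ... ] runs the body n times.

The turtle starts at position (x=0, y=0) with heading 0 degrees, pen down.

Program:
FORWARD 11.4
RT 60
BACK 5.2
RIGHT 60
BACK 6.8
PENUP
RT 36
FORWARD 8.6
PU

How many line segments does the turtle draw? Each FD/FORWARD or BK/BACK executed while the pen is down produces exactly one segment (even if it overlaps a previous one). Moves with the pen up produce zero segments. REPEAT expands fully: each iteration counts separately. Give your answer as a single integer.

Answer: 3

Derivation:
Executing turtle program step by step:
Start: pos=(0,0), heading=0, pen down
FD 11.4: (0,0) -> (11.4,0) [heading=0, draw]
RT 60: heading 0 -> 300
BK 5.2: (11.4,0) -> (8.8,4.503) [heading=300, draw]
RT 60: heading 300 -> 240
BK 6.8: (8.8,4.503) -> (12.2,10.392) [heading=240, draw]
PU: pen up
RT 36: heading 240 -> 204
FD 8.6: (12.2,10.392) -> (4.344,6.894) [heading=204, move]
PU: pen up
Final: pos=(4.344,6.894), heading=204, 3 segment(s) drawn
Segments drawn: 3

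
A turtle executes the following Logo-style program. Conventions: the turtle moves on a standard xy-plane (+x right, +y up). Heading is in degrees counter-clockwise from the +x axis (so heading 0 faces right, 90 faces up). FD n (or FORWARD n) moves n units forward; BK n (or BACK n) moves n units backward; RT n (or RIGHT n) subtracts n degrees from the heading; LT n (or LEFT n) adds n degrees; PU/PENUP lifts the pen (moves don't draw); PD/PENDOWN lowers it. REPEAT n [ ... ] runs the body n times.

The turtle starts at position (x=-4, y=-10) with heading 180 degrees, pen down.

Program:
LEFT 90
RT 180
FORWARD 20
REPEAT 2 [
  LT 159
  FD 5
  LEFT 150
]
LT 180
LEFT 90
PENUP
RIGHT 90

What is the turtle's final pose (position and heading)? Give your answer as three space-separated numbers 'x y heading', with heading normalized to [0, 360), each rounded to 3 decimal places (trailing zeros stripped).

Executing turtle program step by step:
Start: pos=(-4,-10), heading=180, pen down
LT 90: heading 180 -> 270
RT 180: heading 270 -> 90
FD 20: (-4,-10) -> (-4,10) [heading=90, draw]
REPEAT 2 [
  -- iteration 1/2 --
  LT 159: heading 90 -> 249
  FD 5: (-4,10) -> (-5.792,5.332) [heading=249, draw]
  LT 150: heading 249 -> 39
  -- iteration 2/2 --
  LT 159: heading 39 -> 198
  FD 5: (-5.792,5.332) -> (-10.547,3.787) [heading=198, draw]
  LT 150: heading 198 -> 348
]
LT 180: heading 348 -> 168
LT 90: heading 168 -> 258
PU: pen up
RT 90: heading 258 -> 168
Final: pos=(-10.547,3.787), heading=168, 3 segment(s) drawn

Answer: -10.547 3.787 168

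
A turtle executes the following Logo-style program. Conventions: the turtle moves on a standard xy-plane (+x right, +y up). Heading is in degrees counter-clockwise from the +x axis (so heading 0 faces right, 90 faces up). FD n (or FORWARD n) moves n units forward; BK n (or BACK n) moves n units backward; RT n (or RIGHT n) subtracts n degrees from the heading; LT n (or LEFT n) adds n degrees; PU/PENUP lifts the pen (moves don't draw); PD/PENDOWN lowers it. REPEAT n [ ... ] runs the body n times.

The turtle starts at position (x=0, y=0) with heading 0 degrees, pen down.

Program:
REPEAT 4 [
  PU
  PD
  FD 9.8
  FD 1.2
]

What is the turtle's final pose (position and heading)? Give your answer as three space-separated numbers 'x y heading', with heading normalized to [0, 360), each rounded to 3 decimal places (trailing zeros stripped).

Executing turtle program step by step:
Start: pos=(0,0), heading=0, pen down
REPEAT 4 [
  -- iteration 1/4 --
  PU: pen up
  PD: pen down
  FD 9.8: (0,0) -> (9.8,0) [heading=0, draw]
  FD 1.2: (9.8,0) -> (11,0) [heading=0, draw]
  -- iteration 2/4 --
  PU: pen up
  PD: pen down
  FD 9.8: (11,0) -> (20.8,0) [heading=0, draw]
  FD 1.2: (20.8,0) -> (22,0) [heading=0, draw]
  -- iteration 3/4 --
  PU: pen up
  PD: pen down
  FD 9.8: (22,0) -> (31.8,0) [heading=0, draw]
  FD 1.2: (31.8,0) -> (33,0) [heading=0, draw]
  -- iteration 4/4 --
  PU: pen up
  PD: pen down
  FD 9.8: (33,0) -> (42.8,0) [heading=0, draw]
  FD 1.2: (42.8,0) -> (44,0) [heading=0, draw]
]
Final: pos=(44,0), heading=0, 8 segment(s) drawn

Answer: 44 0 0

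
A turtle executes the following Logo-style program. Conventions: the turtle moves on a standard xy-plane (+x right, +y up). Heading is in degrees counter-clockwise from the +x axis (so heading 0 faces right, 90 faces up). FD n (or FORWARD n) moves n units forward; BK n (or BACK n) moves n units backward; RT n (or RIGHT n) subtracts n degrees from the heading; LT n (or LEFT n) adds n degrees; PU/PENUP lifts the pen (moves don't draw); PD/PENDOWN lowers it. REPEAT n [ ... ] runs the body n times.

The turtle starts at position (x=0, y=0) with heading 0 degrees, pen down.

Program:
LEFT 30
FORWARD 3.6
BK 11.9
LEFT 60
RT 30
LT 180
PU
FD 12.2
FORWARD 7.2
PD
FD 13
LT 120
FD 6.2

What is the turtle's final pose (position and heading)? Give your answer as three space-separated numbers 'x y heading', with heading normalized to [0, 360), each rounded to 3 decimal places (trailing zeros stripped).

Answer: -17.188 -32.209 0

Derivation:
Executing turtle program step by step:
Start: pos=(0,0), heading=0, pen down
LT 30: heading 0 -> 30
FD 3.6: (0,0) -> (3.118,1.8) [heading=30, draw]
BK 11.9: (3.118,1.8) -> (-7.188,-4.15) [heading=30, draw]
LT 60: heading 30 -> 90
RT 30: heading 90 -> 60
LT 180: heading 60 -> 240
PU: pen up
FD 12.2: (-7.188,-4.15) -> (-13.288,-14.716) [heading=240, move]
FD 7.2: (-13.288,-14.716) -> (-16.888,-20.951) [heading=240, move]
PD: pen down
FD 13: (-16.888,-20.951) -> (-23.388,-32.209) [heading=240, draw]
LT 120: heading 240 -> 0
FD 6.2: (-23.388,-32.209) -> (-17.188,-32.209) [heading=0, draw]
Final: pos=(-17.188,-32.209), heading=0, 4 segment(s) drawn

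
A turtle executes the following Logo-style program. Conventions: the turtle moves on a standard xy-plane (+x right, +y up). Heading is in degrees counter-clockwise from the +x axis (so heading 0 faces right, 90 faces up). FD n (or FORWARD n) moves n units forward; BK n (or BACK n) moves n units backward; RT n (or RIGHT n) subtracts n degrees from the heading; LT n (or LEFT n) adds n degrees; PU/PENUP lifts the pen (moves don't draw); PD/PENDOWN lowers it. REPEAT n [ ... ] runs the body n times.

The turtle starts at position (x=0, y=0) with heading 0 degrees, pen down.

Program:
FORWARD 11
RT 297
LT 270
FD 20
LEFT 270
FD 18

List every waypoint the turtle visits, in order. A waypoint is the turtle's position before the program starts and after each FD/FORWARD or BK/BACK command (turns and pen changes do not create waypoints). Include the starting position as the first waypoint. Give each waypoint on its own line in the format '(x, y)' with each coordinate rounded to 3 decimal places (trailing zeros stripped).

Executing turtle program step by step:
Start: pos=(0,0), heading=0, pen down
FD 11: (0,0) -> (11,0) [heading=0, draw]
RT 297: heading 0 -> 63
LT 270: heading 63 -> 333
FD 20: (11,0) -> (28.82,-9.08) [heading=333, draw]
LT 270: heading 333 -> 243
FD 18: (28.82,-9.08) -> (20.648,-25.118) [heading=243, draw]
Final: pos=(20.648,-25.118), heading=243, 3 segment(s) drawn
Waypoints (4 total):
(0, 0)
(11, 0)
(28.82, -9.08)
(20.648, -25.118)

Answer: (0, 0)
(11, 0)
(28.82, -9.08)
(20.648, -25.118)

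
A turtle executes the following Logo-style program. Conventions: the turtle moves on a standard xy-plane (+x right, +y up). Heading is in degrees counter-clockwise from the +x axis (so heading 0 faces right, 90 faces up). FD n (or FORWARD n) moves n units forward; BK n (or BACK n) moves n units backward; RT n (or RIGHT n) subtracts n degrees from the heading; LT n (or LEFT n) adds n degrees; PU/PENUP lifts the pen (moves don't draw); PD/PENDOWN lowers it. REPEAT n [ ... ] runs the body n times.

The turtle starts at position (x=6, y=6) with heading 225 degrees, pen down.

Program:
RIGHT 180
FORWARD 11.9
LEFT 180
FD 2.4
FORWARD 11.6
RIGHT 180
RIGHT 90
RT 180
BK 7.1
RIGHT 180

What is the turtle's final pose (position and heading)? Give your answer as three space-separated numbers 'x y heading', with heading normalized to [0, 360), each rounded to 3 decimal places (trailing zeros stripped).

Answer: 9.536 -0.505 315

Derivation:
Executing turtle program step by step:
Start: pos=(6,6), heading=225, pen down
RT 180: heading 225 -> 45
FD 11.9: (6,6) -> (14.415,14.415) [heading=45, draw]
LT 180: heading 45 -> 225
FD 2.4: (14.415,14.415) -> (12.718,12.718) [heading=225, draw]
FD 11.6: (12.718,12.718) -> (4.515,4.515) [heading=225, draw]
RT 180: heading 225 -> 45
RT 90: heading 45 -> 315
RT 180: heading 315 -> 135
BK 7.1: (4.515,4.515) -> (9.536,-0.505) [heading=135, draw]
RT 180: heading 135 -> 315
Final: pos=(9.536,-0.505), heading=315, 4 segment(s) drawn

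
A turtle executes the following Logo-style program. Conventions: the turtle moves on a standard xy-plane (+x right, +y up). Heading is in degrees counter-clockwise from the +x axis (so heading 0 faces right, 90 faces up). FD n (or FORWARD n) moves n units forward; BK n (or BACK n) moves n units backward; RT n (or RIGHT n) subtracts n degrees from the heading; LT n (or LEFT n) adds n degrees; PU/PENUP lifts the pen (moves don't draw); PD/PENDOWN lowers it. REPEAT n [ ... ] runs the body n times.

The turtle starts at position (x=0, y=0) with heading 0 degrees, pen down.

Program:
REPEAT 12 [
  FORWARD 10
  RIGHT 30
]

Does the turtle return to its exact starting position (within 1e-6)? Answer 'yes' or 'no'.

Answer: yes

Derivation:
Executing turtle program step by step:
Start: pos=(0,0), heading=0, pen down
REPEAT 12 [
  -- iteration 1/12 --
  FD 10: (0,0) -> (10,0) [heading=0, draw]
  RT 30: heading 0 -> 330
  -- iteration 2/12 --
  FD 10: (10,0) -> (18.66,-5) [heading=330, draw]
  RT 30: heading 330 -> 300
  -- iteration 3/12 --
  FD 10: (18.66,-5) -> (23.66,-13.66) [heading=300, draw]
  RT 30: heading 300 -> 270
  -- iteration 4/12 --
  FD 10: (23.66,-13.66) -> (23.66,-23.66) [heading=270, draw]
  RT 30: heading 270 -> 240
  -- iteration 5/12 --
  FD 10: (23.66,-23.66) -> (18.66,-32.321) [heading=240, draw]
  RT 30: heading 240 -> 210
  -- iteration 6/12 --
  FD 10: (18.66,-32.321) -> (10,-37.321) [heading=210, draw]
  RT 30: heading 210 -> 180
  -- iteration 7/12 --
  FD 10: (10,-37.321) -> (0,-37.321) [heading=180, draw]
  RT 30: heading 180 -> 150
  -- iteration 8/12 --
  FD 10: (0,-37.321) -> (-8.66,-32.321) [heading=150, draw]
  RT 30: heading 150 -> 120
  -- iteration 9/12 --
  FD 10: (-8.66,-32.321) -> (-13.66,-23.66) [heading=120, draw]
  RT 30: heading 120 -> 90
  -- iteration 10/12 --
  FD 10: (-13.66,-23.66) -> (-13.66,-13.66) [heading=90, draw]
  RT 30: heading 90 -> 60
  -- iteration 11/12 --
  FD 10: (-13.66,-13.66) -> (-8.66,-5) [heading=60, draw]
  RT 30: heading 60 -> 30
  -- iteration 12/12 --
  FD 10: (-8.66,-5) -> (0,0) [heading=30, draw]
  RT 30: heading 30 -> 0
]
Final: pos=(0,0), heading=0, 12 segment(s) drawn

Start position: (0, 0)
Final position: (0, 0)
Distance = 0; < 1e-6 -> CLOSED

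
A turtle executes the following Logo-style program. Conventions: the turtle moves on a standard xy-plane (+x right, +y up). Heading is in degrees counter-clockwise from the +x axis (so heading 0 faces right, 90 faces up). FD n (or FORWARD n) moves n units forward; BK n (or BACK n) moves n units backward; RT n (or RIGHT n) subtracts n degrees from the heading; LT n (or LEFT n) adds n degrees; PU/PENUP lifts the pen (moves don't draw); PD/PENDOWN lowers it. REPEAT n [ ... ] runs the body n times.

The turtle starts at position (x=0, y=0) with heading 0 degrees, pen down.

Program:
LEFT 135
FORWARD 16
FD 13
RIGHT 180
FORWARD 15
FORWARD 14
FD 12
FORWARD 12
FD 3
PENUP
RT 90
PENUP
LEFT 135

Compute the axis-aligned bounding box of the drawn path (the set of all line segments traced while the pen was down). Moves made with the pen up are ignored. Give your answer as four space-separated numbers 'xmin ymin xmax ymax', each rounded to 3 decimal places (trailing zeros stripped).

Executing turtle program step by step:
Start: pos=(0,0), heading=0, pen down
LT 135: heading 0 -> 135
FD 16: (0,0) -> (-11.314,11.314) [heading=135, draw]
FD 13: (-11.314,11.314) -> (-20.506,20.506) [heading=135, draw]
RT 180: heading 135 -> 315
FD 15: (-20.506,20.506) -> (-9.899,9.899) [heading=315, draw]
FD 14: (-9.899,9.899) -> (0,0) [heading=315, draw]
FD 12: (0,0) -> (8.485,-8.485) [heading=315, draw]
FD 12: (8.485,-8.485) -> (16.971,-16.971) [heading=315, draw]
FD 3: (16.971,-16.971) -> (19.092,-19.092) [heading=315, draw]
PU: pen up
RT 90: heading 315 -> 225
PU: pen up
LT 135: heading 225 -> 0
Final: pos=(19.092,-19.092), heading=0, 7 segment(s) drawn

Segment endpoints: x in {-20.506, -11.314, -9.899, 0, 0, 8.485, 16.971, 19.092}, y in {-19.092, -16.971, -8.485, 0, 0, 9.899, 11.314, 20.506}
xmin=-20.506, ymin=-19.092, xmax=19.092, ymax=20.506

Answer: -20.506 -19.092 19.092 20.506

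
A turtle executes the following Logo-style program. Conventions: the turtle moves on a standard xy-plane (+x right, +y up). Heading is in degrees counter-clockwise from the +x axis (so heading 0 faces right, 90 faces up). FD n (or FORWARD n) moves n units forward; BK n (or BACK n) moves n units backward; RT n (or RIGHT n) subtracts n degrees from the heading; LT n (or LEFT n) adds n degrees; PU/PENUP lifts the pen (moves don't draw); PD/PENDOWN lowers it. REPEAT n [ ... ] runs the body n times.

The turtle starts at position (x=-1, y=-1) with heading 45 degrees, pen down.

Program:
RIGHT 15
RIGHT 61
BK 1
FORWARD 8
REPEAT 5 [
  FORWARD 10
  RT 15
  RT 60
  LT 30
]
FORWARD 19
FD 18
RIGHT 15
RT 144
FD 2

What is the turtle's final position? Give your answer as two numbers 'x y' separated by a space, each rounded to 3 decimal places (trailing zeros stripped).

Answer: -15.238 8.964

Derivation:
Executing turtle program step by step:
Start: pos=(-1,-1), heading=45, pen down
RT 15: heading 45 -> 30
RT 61: heading 30 -> 329
BK 1: (-1,-1) -> (-1.857,-0.485) [heading=329, draw]
FD 8: (-1.857,-0.485) -> (5,-4.605) [heading=329, draw]
REPEAT 5 [
  -- iteration 1/5 --
  FD 10: (5,-4.605) -> (13.572,-9.756) [heading=329, draw]
  RT 15: heading 329 -> 314
  RT 60: heading 314 -> 254
  LT 30: heading 254 -> 284
  -- iteration 2/5 --
  FD 10: (13.572,-9.756) -> (15.991,-19.459) [heading=284, draw]
  RT 15: heading 284 -> 269
  RT 60: heading 269 -> 209
  LT 30: heading 209 -> 239
  -- iteration 3/5 --
  FD 10: (15.991,-19.459) -> (10.841,-28.03) [heading=239, draw]
  RT 15: heading 239 -> 224
  RT 60: heading 224 -> 164
  LT 30: heading 164 -> 194
  -- iteration 4/5 --
  FD 10: (10.841,-28.03) -> (1.138,-30.449) [heading=194, draw]
  RT 15: heading 194 -> 179
  RT 60: heading 179 -> 119
  LT 30: heading 119 -> 149
  -- iteration 5/5 --
  FD 10: (1.138,-30.449) -> (-7.434,-25.299) [heading=149, draw]
  RT 15: heading 149 -> 134
  RT 60: heading 134 -> 74
  LT 30: heading 74 -> 104
]
FD 19: (-7.434,-25.299) -> (-12.03,-6.863) [heading=104, draw]
FD 18: (-12.03,-6.863) -> (-16.385,10.602) [heading=104, draw]
RT 15: heading 104 -> 89
RT 144: heading 89 -> 305
FD 2: (-16.385,10.602) -> (-15.238,8.964) [heading=305, draw]
Final: pos=(-15.238,8.964), heading=305, 10 segment(s) drawn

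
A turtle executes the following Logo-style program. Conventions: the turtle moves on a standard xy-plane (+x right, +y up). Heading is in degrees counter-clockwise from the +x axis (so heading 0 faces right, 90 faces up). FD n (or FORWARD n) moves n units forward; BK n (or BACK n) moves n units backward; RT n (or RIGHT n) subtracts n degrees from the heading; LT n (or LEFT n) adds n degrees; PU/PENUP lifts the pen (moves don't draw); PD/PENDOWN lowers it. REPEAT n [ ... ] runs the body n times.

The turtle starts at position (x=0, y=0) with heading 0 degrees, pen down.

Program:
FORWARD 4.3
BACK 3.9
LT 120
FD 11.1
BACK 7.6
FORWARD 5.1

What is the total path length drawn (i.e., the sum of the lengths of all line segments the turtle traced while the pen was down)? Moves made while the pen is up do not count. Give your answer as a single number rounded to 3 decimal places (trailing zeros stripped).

Executing turtle program step by step:
Start: pos=(0,0), heading=0, pen down
FD 4.3: (0,0) -> (4.3,0) [heading=0, draw]
BK 3.9: (4.3,0) -> (0.4,0) [heading=0, draw]
LT 120: heading 0 -> 120
FD 11.1: (0.4,0) -> (-5.15,9.613) [heading=120, draw]
BK 7.6: (-5.15,9.613) -> (-1.35,3.031) [heading=120, draw]
FD 5.1: (-1.35,3.031) -> (-3.9,7.448) [heading=120, draw]
Final: pos=(-3.9,7.448), heading=120, 5 segment(s) drawn

Segment lengths:
  seg 1: (0,0) -> (4.3,0), length = 4.3
  seg 2: (4.3,0) -> (0.4,0), length = 3.9
  seg 3: (0.4,0) -> (-5.15,9.613), length = 11.1
  seg 4: (-5.15,9.613) -> (-1.35,3.031), length = 7.6
  seg 5: (-1.35,3.031) -> (-3.9,7.448), length = 5.1
Total = 32

Answer: 32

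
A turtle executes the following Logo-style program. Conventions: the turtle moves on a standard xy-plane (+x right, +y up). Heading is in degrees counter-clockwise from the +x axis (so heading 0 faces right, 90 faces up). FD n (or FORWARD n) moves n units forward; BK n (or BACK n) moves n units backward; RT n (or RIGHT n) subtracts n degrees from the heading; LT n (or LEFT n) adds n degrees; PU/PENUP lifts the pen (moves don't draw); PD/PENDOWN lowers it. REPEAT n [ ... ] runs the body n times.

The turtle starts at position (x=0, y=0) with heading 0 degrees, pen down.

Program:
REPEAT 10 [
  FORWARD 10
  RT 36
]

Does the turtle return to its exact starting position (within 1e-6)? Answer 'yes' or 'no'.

Answer: yes

Derivation:
Executing turtle program step by step:
Start: pos=(0,0), heading=0, pen down
REPEAT 10 [
  -- iteration 1/10 --
  FD 10: (0,0) -> (10,0) [heading=0, draw]
  RT 36: heading 0 -> 324
  -- iteration 2/10 --
  FD 10: (10,0) -> (18.09,-5.878) [heading=324, draw]
  RT 36: heading 324 -> 288
  -- iteration 3/10 --
  FD 10: (18.09,-5.878) -> (21.18,-15.388) [heading=288, draw]
  RT 36: heading 288 -> 252
  -- iteration 4/10 --
  FD 10: (21.18,-15.388) -> (18.09,-24.899) [heading=252, draw]
  RT 36: heading 252 -> 216
  -- iteration 5/10 --
  FD 10: (18.09,-24.899) -> (10,-30.777) [heading=216, draw]
  RT 36: heading 216 -> 180
  -- iteration 6/10 --
  FD 10: (10,-30.777) -> (0,-30.777) [heading=180, draw]
  RT 36: heading 180 -> 144
  -- iteration 7/10 --
  FD 10: (0,-30.777) -> (-8.09,-24.899) [heading=144, draw]
  RT 36: heading 144 -> 108
  -- iteration 8/10 --
  FD 10: (-8.09,-24.899) -> (-11.18,-15.388) [heading=108, draw]
  RT 36: heading 108 -> 72
  -- iteration 9/10 --
  FD 10: (-11.18,-15.388) -> (-8.09,-5.878) [heading=72, draw]
  RT 36: heading 72 -> 36
  -- iteration 10/10 --
  FD 10: (-8.09,-5.878) -> (0,0) [heading=36, draw]
  RT 36: heading 36 -> 0
]
Final: pos=(0,0), heading=0, 10 segment(s) drawn

Start position: (0, 0)
Final position: (0, 0)
Distance = 0; < 1e-6 -> CLOSED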